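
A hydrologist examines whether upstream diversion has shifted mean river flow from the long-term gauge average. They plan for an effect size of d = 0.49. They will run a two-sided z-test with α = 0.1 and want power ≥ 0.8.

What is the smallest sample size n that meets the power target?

For power 0.8 need Φ(δ − z_{0.05}) = 0.8, so δ = z_{0.05} + z_{0.20} = 1.645 + 0.842 = 2.486.
(For δ > 0 the lower-tail rejection region contributes negligibly to power, so the one-term inversion is standard.)
δ = d·√n ⇒ n = (δ/d)² = (2.486 / 0.49)² = 25.75.
Rounding up, n = 26.

n = 26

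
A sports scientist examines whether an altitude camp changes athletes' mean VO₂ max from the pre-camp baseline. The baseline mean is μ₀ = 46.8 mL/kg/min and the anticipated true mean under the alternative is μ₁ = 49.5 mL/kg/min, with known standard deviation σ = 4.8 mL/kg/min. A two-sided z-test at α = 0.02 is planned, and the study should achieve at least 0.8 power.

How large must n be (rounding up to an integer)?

n = 32

Standardized effect: d = |μ₁ − μ₀| / σ = |49.5 − 46.8| / 4.8 = 0.5625
Set Φ(δ − 2.326) = 0.8; then δ − 2.326 = Φ⁻¹(0.8) = 0.842, giving δ = 3.168.
(Ignoring the negligible lower-tail rejection probability gives the usual closed-form inversion.)
δ = d·√n ⇒ n = (δ/d)² = (3.168 / 0.5625)² = 31.72.
Rounding up, n = 32.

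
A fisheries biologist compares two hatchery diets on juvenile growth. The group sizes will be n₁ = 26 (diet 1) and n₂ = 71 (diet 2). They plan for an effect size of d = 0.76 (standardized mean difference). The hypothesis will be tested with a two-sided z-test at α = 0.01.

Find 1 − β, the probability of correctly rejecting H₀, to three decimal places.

Power ≈ 0.770

Noncentrality parameter: δ = d / √(1/n₁ + 1/n₂) = 0.76 / √(1/26 + 1/71) = 3.3155
Two-sided α = 0.01 → critical value z_{0.005} = 2.576.
Power = Φ(δ − 2.576) + Φ(−δ − 2.576) = Φ(0.740) + Φ(-5.891) = 0.7702 + 0.0000 = 0.7702.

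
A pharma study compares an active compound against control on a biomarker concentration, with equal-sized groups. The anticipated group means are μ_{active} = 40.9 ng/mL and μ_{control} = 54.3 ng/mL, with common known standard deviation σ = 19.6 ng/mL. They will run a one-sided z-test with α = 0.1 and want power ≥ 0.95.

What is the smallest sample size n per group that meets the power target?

Standardized effect: d = |μ_{active} − μ_{control}| / σ = |40.9 − 54.3| / 19.6 = 0.6837
Set Φ(δ − 1.282) = 0.95; then δ − 1.282 = Φ⁻¹(0.95) = 1.645, giving δ = 2.926.
δ = d·√(n/2) ⇒ n = 2(δ/d)² = 2 × (2.926 / 0.6837)² = 36.64.
Rounding up, n = 37 per group.

n = 37 per group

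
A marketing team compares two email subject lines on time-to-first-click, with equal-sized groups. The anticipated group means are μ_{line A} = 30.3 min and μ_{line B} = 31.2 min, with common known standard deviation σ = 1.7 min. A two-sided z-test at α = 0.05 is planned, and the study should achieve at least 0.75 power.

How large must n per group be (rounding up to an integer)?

Standardized effect: d = |μ_{line A} − μ_{line B}| / σ = |30.3 − 31.2| / 1.7 = 0.5294
Set Φ(δ − 1.960) = 0.75; then δ − 1.960 = Φ⁻¹(0.75) = 0.674, giving δ = 2.634.
(Ignoring the negligible lower-tail rejection probability gives the usual closed-form inversion.)
δ = d·√(n/2) ⇒ n = 2(δ/d)² = 2 × (2.634 / 0.5294)² = 49.52.
Round up to the next whole unit.

n = 50 per group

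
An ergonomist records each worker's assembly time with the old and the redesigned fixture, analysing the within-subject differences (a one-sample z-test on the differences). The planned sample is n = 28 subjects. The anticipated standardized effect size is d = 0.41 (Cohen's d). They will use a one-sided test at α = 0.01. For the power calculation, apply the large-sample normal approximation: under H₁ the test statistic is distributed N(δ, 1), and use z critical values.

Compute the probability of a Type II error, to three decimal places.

Noncentrality parameter: δ = d·√n = 0.41 × √28 = 2.1695
Critical value for a one-sided test at α = 0.01: z_α = 2.326.
Power = Φ(δ − 2.326) = Φ(-0.157) = 0.4377.
Type II error: β = 1 − power = 1 − 0.4377 = 0.5623.

β ≈ 0.562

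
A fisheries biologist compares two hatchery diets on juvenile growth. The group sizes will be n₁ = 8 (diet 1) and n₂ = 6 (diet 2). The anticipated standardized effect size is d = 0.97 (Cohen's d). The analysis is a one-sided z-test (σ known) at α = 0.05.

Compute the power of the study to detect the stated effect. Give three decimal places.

Power ≈ 0.560

Noncentrality parameter: δ = d / √(1/n₁ + 1/n₂) = 0.97 / √(1/8 + 1/6) = 1.7961
One-sided α = 0.05 → critical value z_{0.05} = 1.645.
Power = Φ(δ − 1.645) = Φ(0.151) = 0.5601.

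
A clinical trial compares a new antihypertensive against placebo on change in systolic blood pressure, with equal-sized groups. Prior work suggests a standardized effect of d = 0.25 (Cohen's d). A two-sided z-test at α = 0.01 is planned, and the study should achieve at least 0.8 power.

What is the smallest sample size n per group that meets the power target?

Set Φ(δ − 2.576) = 0.8; then δ − 2.576 = Φ⁻¹(0.8) = 0.842, giving δ = 3.417.
(For δ > 0 the lower-tail rejection region contributes negligibly to power, so the one-term inversion is standard.)
δ = d·√(n/2) ⇒ n = 2(δ/d)² = 2 × (3.417 / 0.25)² = 373.73.
Rounding up, n = 374 per group.

n = 374 per group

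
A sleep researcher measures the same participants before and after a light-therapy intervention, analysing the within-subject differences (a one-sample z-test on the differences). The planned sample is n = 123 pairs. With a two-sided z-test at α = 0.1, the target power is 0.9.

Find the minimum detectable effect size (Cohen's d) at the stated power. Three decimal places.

d ≈ 0.264

Required noncentrality: δ = z_{0.05} + z_{0.10} = 1.645 + 1.282 = 2.926.
(The second rejection-region term Φ(−δ − z_{α/2}) is negligible and dropped.)
δ = d·√n ⇒ d = δ/√n = 2.926/√123 = 0.2639.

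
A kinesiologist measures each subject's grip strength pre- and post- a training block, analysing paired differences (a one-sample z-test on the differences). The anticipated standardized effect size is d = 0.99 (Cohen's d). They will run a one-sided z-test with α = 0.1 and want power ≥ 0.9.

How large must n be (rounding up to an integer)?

Set Φ(δ − 1.282) = 0.9; then δ − 1.282 = Φ⁻¹(0.9) = 1.282, giving δ = 2.563.
δ = d·√n ⇒ n = (δ/d)² = (2.563 / 0.99)² = 6.70.
Round up to the next whole unit.

n = 7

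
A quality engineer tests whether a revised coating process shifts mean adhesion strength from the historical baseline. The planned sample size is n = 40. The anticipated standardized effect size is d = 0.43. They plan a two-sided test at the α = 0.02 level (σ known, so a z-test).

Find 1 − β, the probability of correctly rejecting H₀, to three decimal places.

Noncentrality parameter: δ = d·√n = 0.43 × √40 = 2.7196
Two-sided α = 0.02 → critical value z_{0.01} = 2.326.
Power = Φ(δ − 2.326) + Φ(−δ − 2.326) = Φ(0.393) + Φ(-5.046) = 0.6529 + 0.0000 = 0.6529.

Power ≈ 0.653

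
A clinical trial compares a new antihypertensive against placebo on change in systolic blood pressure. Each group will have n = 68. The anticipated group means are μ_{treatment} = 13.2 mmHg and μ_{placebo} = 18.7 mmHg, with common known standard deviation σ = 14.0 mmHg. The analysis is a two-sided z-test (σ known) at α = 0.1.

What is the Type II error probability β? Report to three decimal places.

β ≈ 0.259

Standardized effect: d = |μ_{treatment} − μ_{placebo}| / σ = |13.2 − 18.7| / 14.0 = 0.3929
Noncentrality parameter: δ = d·√(n/2) = 0.3929 × √(68/2) = 2.2907
Critical value for a two-sided test at α = 0.1: z_{α/2} = 1.645.
Power = Φ(δ − 1.645) + Φ(−δ − 1.645) = Φ(0.646) + Φ(-3.936) = 0.7408 + 0.0000 = 0.7409.
Type II error: β = 1 − power = 1 − 0.7409 = 0.2591.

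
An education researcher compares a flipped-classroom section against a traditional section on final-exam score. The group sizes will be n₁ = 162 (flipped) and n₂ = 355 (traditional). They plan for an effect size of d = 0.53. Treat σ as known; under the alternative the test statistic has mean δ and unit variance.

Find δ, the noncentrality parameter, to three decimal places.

δ ≈ 5.590

δ = d / √(1/n₁ + 1/n₂) = 0.53 / √(1/162 + 1/355) = 5.5899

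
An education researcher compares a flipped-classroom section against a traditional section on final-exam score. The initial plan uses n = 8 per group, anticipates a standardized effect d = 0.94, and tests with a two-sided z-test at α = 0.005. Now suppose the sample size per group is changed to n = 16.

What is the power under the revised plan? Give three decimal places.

With n = 16 per group: δ = d·√(n/2) = 0.94 × √(16/2) = 2.6587. Critical value z_{0.0025} = 2.807.
Revised power = Φ(δ − 2.807) + Φ(−δ − 2.807) = Φ(-0.148) + Φ(-5.466) = 0.4410 + 0.0000 = 0.4410.

Power ≈ 0.441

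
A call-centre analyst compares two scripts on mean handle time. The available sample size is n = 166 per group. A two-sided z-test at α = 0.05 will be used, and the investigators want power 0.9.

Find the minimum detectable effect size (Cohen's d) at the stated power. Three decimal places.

d ≈ 0.356

Need Φ(δ − 1.960) = 0.9, so δ = 1.960 + 1.282 = 3.242.
(The second rejection-region term Φ(−δ − z_{α/2}) is negligible and dropped.)
δ = d·√(n/2) ⇒ d = δ/√(n/2) = 3.242/√(166/2) = 0.3558.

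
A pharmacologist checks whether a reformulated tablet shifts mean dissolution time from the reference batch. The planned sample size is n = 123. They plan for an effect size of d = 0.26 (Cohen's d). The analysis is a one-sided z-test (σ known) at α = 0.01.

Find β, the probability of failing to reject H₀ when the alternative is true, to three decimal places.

Noncentrality parameter: δ = d·√n = 0.26 × √123 = 2.8835
One-sided α = 0.01 → critical value z_{0.01} = 2.326.
Power = Φ(δ − 2.326) = Φ(0.557) = 0.7113.
Type II error: β = 1 − power = 1 − 0.7113 = 0.2887.

β ≈ 0.289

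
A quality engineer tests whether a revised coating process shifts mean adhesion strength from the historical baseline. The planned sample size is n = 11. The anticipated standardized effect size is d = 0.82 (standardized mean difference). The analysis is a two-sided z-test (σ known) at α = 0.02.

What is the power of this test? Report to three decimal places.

Noncentrality parameter: δ = d·√n = 0.82 × √11 = 2.7196
Critical value for a two-sided test at α = 0.02: z_{α/2} = 2.326.
Power = Φ(δ − 2.326) + Φ(−δ − 2.326) = Φ(0.393) + Φ(-5.046) = 0.6529 + 0.0000 = 0.6529.

Power ≈ 0.653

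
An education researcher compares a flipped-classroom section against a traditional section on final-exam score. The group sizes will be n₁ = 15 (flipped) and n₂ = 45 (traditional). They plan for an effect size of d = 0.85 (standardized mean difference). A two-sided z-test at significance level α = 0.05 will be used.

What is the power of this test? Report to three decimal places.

Noncentrality parameter: δ = d / √(1/n₁ + 1/n₂) = 0.85 / √(1/15 + 1/45) = 2.8510
Two-sided α = 0.05 → critical value z_{0.025} = 1.960.
Power = Φ(δ − 1.960) + Φ(−δ − 1.960) = Φ(0.891) + Φ(-4.811) = 0.8135 + 0.0000 = 0.8135.

Power ≈ 0.814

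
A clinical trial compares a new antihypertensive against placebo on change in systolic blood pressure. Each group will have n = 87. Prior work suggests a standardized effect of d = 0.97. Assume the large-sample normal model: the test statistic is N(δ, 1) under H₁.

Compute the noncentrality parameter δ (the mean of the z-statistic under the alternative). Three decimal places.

δ ≈ 6.398

δ = d·√(n/2) = 0.97 × √(87/2) = 6.3976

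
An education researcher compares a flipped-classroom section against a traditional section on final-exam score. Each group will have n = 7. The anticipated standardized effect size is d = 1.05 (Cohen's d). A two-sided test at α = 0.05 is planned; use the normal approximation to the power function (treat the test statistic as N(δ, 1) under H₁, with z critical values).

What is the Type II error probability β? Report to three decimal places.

Noncentrality parameter: δ = d·√(n/2) = 1.05 × √(7/2) = 1.9644
Critical value for a two-sided test at α = 0.05: z_{α/2} = 1.960.
Power = Φ(δ − 1.960) + Φ(−δ − 1.960) = Φ(0.004) + Φ(-3.924) = 0.5018 + 0.0000 = 0.5018.
Type II error: β = 1 − power = 1 − 0.5018 = 0.4982.

β ≈ 0.498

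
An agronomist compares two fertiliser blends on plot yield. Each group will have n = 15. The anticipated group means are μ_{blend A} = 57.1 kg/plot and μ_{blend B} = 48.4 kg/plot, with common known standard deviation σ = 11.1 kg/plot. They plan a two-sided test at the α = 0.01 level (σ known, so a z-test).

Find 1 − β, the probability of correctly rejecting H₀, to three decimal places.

Power ≈ 0.334

Standardized effect: d = |μ_{blend A} − μ_{blend B}| / σ = |57.1 − 48.4| / 11.1 = 0.7838
Noncentrality parameter: δ = d·√(n/2) = 0.7838 × √(15/2) = 2.1465
Critical value for a two-sided test at α = 0.01: z_{α/2} = 2.576.
Power = Φ(δ − 2.576) + Φ(−δ − 2.576) = Φ(-0.429) + Φ(-4.722) = 0.3338 + 0.0000 = 0.3338.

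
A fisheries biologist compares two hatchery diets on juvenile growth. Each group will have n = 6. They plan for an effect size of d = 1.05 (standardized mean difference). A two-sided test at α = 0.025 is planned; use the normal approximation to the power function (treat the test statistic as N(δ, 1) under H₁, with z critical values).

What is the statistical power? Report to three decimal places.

Power ≈ 0.336

Noncentrality parameter: δ = d·√(n/2) = 1.05 × √(6/2) = 1.8187
Two-sided α = 0.025 → critical value z_{0.0125} = 2.241.
Power = Φ(δ − 2.241) + Φ(−δ − 2.241) = Φ(-0.423) + Φ(-4.060) = 0.3362 + 0.0000 = 0.3363.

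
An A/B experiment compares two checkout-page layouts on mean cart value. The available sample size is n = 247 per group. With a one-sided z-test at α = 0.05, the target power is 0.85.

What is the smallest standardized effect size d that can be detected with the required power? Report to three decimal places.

d ≈ 0.241

Need Φ(δ − 1.645) = 0.85, so δ = 1.645 + 1.036 = 2.681.
δ = d·√(n/2) ⇒ d = δ/√(n/2) = 2.681/√(247/2) = 0.2413.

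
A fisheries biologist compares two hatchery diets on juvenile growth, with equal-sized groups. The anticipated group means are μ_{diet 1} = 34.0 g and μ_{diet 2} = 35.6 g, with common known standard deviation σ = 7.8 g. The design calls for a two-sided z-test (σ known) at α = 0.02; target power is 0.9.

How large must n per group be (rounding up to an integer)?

n = 619 per group

Standardized effect: d = |μ_{diet 1} − μ_{diet 2}| / σ = |34.0 − 35.6| / 7.8 = 0.2051
For power 0.9 need Φ(δ − z_{0.01}) = 0.9, so δ = z_{0.01} + z_{0.10} = 2.326 + 1.282 = 3.608.
(The Φ(−δ − z_{α/2}) term is vanishingly small for δ > 0 and is dropped in the standard sample-size formula.)
δ = d·√(n/2) ⇒ n = 2(δ/d)² = 2 × (3.608 / 0.2051)² = 618.71.
Rounding up, n = 619 per group.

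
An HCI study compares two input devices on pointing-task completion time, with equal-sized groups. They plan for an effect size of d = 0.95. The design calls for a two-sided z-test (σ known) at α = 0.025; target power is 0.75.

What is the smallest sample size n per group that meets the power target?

n = 19 per group

Set Φ(δ − 2.241) = 0.75; then δ − 2.241 = Φ⁻¹(0.75) = 0.674, giving δ = 2.916.
(For δ > 0 the lower-tail rejection region contributes negligibly to power, so the one-term inversion is standard.)
δ = d·√(n/2) ⇒ n = 2(δ/d)² = 2 × (2.916 / 0.95)² = 18.84.
Rounding up, n = 19 per group.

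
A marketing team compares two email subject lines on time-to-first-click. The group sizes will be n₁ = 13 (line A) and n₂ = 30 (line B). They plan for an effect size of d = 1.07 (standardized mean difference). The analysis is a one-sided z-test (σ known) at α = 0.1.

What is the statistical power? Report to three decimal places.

Noncentrality parameter: δ = d / √(1/n₁ + 1/n₂) = 1.07 / √(1/13 + 1/30) = 3.2224
Critical value for a one-sided test at α = 0.1: z_α = 1.282.
Power = Φ(δ − 1.282) = Φ(1.941) = 0.9739.

Power ≈ 0.974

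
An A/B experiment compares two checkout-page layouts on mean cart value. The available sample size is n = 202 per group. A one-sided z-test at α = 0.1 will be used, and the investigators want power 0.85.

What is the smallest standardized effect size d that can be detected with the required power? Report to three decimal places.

Required noncentrality: δ = z_{0.1} + z_{0.15} = 1.282 + 1.036 = 2.318.
δ = d·√(n/2) ⇒ d = δ/√(n/2) = 2.318/√(202/2) = 0.2306.

d ≈ 0.231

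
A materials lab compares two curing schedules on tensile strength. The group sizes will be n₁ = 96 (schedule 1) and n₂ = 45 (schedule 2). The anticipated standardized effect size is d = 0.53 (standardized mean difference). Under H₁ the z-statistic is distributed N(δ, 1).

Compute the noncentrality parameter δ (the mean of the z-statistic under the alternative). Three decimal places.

δ ≈ 2.934

δ = d / √(1/n₁ + 1/n₂) = 0.53 / √(1/96 + 1/45) = 2.9336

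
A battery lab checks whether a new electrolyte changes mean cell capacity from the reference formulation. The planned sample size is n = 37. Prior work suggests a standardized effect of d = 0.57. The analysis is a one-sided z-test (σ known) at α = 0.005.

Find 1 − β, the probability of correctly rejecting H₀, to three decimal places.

Power ≈ 0.814

Noncentrality parameter: δ = d·√n = 0.57 × √37 = 3.4672
Critical value for a one-sided test at α = 0.005: z_α = 2.576.
Power = P(Z > 2.576 − δ) = Φ(0.891) = 0.8136.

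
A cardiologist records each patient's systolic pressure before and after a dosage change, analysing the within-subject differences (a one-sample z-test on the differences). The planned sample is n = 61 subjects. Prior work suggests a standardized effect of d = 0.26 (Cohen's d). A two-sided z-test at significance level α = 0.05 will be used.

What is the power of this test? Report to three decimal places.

Noncentrality parameter: δ = d·√n = 0.26 × √61 = 2.0307
Two-sided α = 0.05 → critical value z_{0.025} = 1.960.
Power = Φ(δ − 1.960) + Φ(−δ − 1.960) = Φ(0.071) + Φ(-3.991) = 0.5282 + 0.0000 = 0.5282.

Power ≈ 0.528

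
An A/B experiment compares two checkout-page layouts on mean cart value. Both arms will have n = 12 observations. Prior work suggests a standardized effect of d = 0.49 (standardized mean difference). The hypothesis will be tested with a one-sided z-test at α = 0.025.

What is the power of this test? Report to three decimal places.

Power ≈ 0.224

Noncentrality parameter: δ = d·√(n/2) = 0.49 × √(12/2) = 1.2002
Critical value for a one-sided test at α = 0.025: z_α = 1.960.
Power = P(Z > 1.960 − δ) = Φ(-0.760) = 0.2237.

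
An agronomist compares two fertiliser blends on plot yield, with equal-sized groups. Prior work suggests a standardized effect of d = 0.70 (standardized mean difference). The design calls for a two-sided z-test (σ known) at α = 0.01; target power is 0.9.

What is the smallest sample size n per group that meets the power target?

n = 61 per group

Set Φ(δ − 2.576) = 0.9; then δ − 2.576 = Φ⁻¹(0.9) = 1.282, giving δ = 3.857.
(For δ > 0 the lower-tail rejection region contributes negligibly to power, so the one-term inversion is standard.)
δ = d·√(n/2) ⇒ n = 2(δ/d)² = 2 × (3.857 / 0.70)² = 60.73.
Round up to the next whole unit.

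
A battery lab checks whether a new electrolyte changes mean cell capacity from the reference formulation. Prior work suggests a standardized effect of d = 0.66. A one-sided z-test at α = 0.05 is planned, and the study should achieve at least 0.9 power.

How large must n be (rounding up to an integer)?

n = 20

Set Φ(δ − 1.645) = 0.9; then δ − 1.645 = Φ⁻¹(0.9) = 1.282, giving δ = 2.926.
δ = d·√n ⇒ n = (δ/d)² = (2.926 / 0.66)² = 19.66.
Rounding up, n = 20.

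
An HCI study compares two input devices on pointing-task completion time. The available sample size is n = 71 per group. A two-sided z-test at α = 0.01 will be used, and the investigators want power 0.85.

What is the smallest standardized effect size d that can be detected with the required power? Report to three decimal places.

d ≈ 0.606

Required noncentrality: δ = z_{0.005} + z_{0.15} = 2.576 + 1.036 = 3.612.
(Lower-tail contribution to power is negligible for δ > 0.)
δ = d·√(n/2) ⇒ d = δ/√(n/2) = 3.612/√(71/2) = 0.6063.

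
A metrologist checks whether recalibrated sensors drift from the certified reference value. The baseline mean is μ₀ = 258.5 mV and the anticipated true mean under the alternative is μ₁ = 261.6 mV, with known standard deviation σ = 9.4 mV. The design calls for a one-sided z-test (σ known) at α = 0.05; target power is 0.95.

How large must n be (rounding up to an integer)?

n = 100

Standardized effect: d = |μ₁ − μ₀| / σ = |261.6 − 258.5| / 9.4 = 0.3298
For power 0.95 need Φ(δ − z_{0.05}) = 0.95, so δ = z_{0.05} + z_{0.05} = 1.645 + 1.645 = 3.290.
δ = d·√n ⇒ n = (δ/d)² = (3.290 / 0.3298)² = 99.51.
Round up to the next whole unit.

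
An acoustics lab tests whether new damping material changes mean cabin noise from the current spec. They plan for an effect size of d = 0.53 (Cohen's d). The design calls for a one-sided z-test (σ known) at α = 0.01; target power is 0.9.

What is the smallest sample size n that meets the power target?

For power 0.9 need Φ(δ − z_{0.01}) = 0.9, so δ = z_{0.01} + z_{0.10} = 2.326 + 1.282 = 3.608.
δ = d·√n ⇒ n = (δ/d)² = (3.608 / 0.53)² = 46.34.
Rounding up, n = 47.

n = 47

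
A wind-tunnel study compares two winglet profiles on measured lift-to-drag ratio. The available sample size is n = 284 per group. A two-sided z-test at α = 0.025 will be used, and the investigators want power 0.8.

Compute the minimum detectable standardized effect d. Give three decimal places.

Need Φ(δ − 2.241) = 0.8, so δ = 2.241 + 0.842 = 3.083.
(The second rejection-region term Φ(−δ − z_{α/2}) is negligible and dropped.)
δ = d·√(n/2) ⇒ d = δ/√(n/2) = 3.083/√(284/2) = 0.2587.

d ≈ 0.259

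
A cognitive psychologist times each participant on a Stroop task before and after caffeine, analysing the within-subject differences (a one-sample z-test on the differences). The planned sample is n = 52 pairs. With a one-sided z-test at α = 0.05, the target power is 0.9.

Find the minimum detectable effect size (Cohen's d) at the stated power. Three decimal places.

d ≈ 0.406

Required noncentrality: δ = z_{0.05} + z_{0.10} = 1.645 + 1.282 = 2.926.
δ = d·√n ⇒ d = δ/√n = 2.926/√52 = 0.4058.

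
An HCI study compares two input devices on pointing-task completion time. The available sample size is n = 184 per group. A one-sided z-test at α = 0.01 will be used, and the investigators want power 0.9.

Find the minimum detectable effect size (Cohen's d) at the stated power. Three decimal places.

Need Φ(δ − 2.326) = 0.9, so δ = 2.326 + 1.282 = 3.608.
δ = d·√(n/2) ⇒ d = δ/√(n/2) = 3.608/√(184/2) = 0.3761.

d ≈ 0.376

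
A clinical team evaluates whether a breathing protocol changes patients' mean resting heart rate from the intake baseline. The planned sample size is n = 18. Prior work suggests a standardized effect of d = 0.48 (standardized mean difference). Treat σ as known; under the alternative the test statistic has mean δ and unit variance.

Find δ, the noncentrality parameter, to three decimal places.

The noncentrality parameter scales effect size by the design's sample-size factor: δ = d·√n = 0.48 × √18 = 2.0365

δ ≈ 2.036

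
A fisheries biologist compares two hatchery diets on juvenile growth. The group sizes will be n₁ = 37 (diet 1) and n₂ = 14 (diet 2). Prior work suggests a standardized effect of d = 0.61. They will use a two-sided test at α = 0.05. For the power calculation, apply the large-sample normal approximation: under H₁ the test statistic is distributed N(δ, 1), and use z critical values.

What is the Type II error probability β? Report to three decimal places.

Noncentrality parameter: δ = d / √(1/n₁ + 1/n₂) = 0.61 / √(1/37 + 1/14) = 1.9441
Two-sided α = 0.05 → critical value z_{0.025} = 1.960.
Power = Φ(δ − 1.960) + Φ(−δ − 1.960) = Φ(-0.016) + Φ(-3.904) = 0.4937 + 0.0000 = 0.4937.
Type II error: β = 1 − power = 1 − 0.4937 = 0.5063.

β ≈ 0.506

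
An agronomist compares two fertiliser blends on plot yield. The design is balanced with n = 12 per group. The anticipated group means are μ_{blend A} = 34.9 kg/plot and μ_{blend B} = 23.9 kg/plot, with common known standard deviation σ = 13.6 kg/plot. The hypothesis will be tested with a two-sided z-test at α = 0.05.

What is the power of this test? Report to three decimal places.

Standardized effect: d = |μ_{blend A} − μ_{blend B}| / σ = |34.9 − 23.9| / 13.6 = 0.8088
Noncentrality parameter: δ = d·√(n/2) = 0.8088 × √(12/2) = 1.9812
Two-sided α = 0.05 → critical value z_{0.025} = 1.960.
Power = Φ(δ − 1.960) + Φ(−δ − 1.960) = Φ(0.021) + Φ(-3.941) = 0.5085 + 0.0000 = 0.5085.

Power ≈ 0.509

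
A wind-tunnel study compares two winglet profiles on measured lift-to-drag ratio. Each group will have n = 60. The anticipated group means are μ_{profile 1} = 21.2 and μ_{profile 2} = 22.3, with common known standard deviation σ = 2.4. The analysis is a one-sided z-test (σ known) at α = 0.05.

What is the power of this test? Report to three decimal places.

Standardized effect: d = |μ_{profile 1} − μ_{profile 2}| / σ = |21.2 − 22.3| / 2.4 = 0.4583
Noncentrality parameter: λ = d·√(n/2) = 0.4583 × √(60/2) = 2.5104
Critical value for a one-sided test at α = 0.05: z_α = 1.645.
Power = P(Z > 1.645 − λ) = Φ(0.866) = 0.8066.

Power ≈ 0.807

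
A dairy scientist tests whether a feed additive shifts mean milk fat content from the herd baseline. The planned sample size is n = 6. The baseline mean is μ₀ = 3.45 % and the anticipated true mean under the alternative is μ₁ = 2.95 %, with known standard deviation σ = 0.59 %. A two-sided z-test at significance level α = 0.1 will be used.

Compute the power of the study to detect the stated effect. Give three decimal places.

Power ≈ 0.667

Standardized effect: d = |μ₁ − μ₀| / σ = |2.95 − 3.45| / 0.59 = 0.8475
Noncentrality parameter: δ = d·√n = 0.8475 × √6 = 2.0758
Two-sided α = 0.1 → critical value z_{0.05} = 1.645.
Power = Φ(δ − 1.645) + Φ(−δ − 1.645) = Φ(0.431) + Φ(-3.721) = 0.6668 + 0.0001 = 0.6669.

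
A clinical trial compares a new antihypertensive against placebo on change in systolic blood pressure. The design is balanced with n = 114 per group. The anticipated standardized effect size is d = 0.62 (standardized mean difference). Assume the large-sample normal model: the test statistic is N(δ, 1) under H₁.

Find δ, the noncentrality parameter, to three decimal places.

The noncentrality parameter scales effect size by the design's sample-size factor: δ = d·√(n/2) = 0.62 × √(114/2) = 4.6809

δ ≈ 4.681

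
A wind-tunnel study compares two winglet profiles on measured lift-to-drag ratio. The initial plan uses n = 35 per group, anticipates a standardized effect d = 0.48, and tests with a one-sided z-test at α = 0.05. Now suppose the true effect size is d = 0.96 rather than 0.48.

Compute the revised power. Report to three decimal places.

Power ≈ 0.991

With d = 0.96: δ = d·√(n/2) = 0.96 × √(35/2) = 4.0160. Critical value z_{0.05} = 1.645.
Revised power = Φ(δ − 1.645) = Φ(2.371) = 0.9911.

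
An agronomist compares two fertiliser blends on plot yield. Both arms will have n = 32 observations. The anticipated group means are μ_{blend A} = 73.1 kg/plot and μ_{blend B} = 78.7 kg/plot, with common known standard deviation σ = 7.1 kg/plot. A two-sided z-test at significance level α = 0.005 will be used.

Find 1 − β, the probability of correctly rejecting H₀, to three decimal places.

Standardized effect: d = |μ_{blend A} − μ_{blend B}| / σ = |73.1 − 78.7| / 7.1 = 0.7887
Noncentrality parameter: δ = d·√(n/2) = 0.7887 × √(32/2) = 3.1549
Two-sided α = 0.005 → critical value z_{0.0025} = 2.807.
Power = Φ(δ − 2.807) + Φ(−δ − 2.807) = Φ(0.348) + Φ(-5.962) = 0.6360 + 0.0000 = 0.6360.

Power ≈ 0.636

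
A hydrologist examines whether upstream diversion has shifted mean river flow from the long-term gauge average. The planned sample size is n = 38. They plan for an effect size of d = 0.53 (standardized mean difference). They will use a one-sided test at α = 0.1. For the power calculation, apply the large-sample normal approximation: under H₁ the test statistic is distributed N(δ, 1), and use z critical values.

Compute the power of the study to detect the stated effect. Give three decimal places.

Noncentrality parameter: δ = d·√n = 0.53 × √38 = 3.2671
Critical value for a one-sided test at α = 0.1: z_α = 1.282.
Power = P(Z > 1.282 − δ) = Φ(1.986) = 0.9765.

Power ≈ 0.976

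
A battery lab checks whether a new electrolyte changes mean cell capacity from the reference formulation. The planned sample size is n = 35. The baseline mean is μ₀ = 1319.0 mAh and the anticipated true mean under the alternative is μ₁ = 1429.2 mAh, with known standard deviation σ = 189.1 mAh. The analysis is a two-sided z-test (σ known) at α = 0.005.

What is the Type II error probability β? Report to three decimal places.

Standardized effect: d = |μ₁ − μ₀| / σ = |1429.2 − 1319.0| / 189.1 = 0.5828
Noncentrality parameter: λ = d·√n = 0.5828 × √35 = 3.4477
Critical value for a two-sided test at α = 0.005: z_{α/2} = 2.807.
Power = Φ(λ − 2.807) + Φ(−λ − 2.807) = Φ(0.641) + Φ(-6.255) = 0.7391 + 0.0000 = 0.7391.
Type II error: β = 1 − power = 1 − 0.7391 = 0.2609.

β ≈ 0.261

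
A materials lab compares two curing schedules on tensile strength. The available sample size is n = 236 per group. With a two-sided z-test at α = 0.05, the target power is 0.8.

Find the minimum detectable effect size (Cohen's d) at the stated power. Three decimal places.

d ≈ 0.258

Required noncentrality: δ = z_{0.025} + z_{0.20} = 1.960 + 0.842 = 2.802.
(The second rejection-region term Φ(−δ − z_{α/2}) is negligible and dropped.)
δ = d·√(n/2) ⇒ d = δ/√(n/2) = 2.802/√(236/2) = 0.2579.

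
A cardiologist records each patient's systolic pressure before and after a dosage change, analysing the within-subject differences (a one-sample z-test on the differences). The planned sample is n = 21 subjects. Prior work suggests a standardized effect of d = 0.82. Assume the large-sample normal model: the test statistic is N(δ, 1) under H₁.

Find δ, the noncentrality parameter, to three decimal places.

δ ≈ 3.758

δ = d·√n = 0.82 × √21 = 3.7577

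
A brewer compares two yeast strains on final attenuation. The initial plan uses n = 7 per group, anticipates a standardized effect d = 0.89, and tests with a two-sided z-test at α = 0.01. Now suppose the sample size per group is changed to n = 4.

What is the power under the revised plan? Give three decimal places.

Power ≈ 0.094

With n = 4 per group: δ = d·√(n/2) = 0.89 × √(4/2) = 1.2587. Critical value z_{0.005} = 2.576.
Revised power = Φ(δ − 2.576) + Φ(−δ − 2.576) = Φ(-1.317) + Φ(-3.834) = 0.0939 + 0.0001 = 0.0940.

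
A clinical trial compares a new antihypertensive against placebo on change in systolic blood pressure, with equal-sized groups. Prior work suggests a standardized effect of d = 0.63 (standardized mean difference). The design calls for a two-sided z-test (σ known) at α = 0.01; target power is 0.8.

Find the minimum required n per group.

Set Φ(δ − 2.576) = 0.8; then δ − 2.576 = Φ⁻¹(0.8) = 0.842, giving δ = 3.417.
(Ignoring the negligible lower-tail rejection probability gives the usual closed-form inversion.)
δ = d·√(n/2) ⇒ n = 2(δ/d)² = 2 × (3.417 / 0.63)² = 58.85.
Rounding up, n = 59 per group.

n = 59 per group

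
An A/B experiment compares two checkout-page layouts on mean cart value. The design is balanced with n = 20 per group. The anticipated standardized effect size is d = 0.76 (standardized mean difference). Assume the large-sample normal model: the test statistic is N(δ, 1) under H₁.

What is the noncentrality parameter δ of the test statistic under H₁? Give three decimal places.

The noncentrality parameter scales effect size by the design's sample-size factor: δ = d·√(n/2) = 0.76 × √(20/2) = 2.4033

δ ≈ 2.403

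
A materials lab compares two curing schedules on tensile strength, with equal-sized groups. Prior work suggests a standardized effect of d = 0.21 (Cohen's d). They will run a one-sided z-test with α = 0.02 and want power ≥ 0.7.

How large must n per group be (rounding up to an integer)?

n = 302 per group

Set Φ(δ − 2.054) = 0.7; then δ − 2.054 = Φ⁻¹(0.7) = 0.524, giving δ = 2.578.
δ = d·√(n/2) ⇒ n = 2(δ/d)² = 2 × (2.578 / 0.21)² = 301.44.
Round up to the next whole unit.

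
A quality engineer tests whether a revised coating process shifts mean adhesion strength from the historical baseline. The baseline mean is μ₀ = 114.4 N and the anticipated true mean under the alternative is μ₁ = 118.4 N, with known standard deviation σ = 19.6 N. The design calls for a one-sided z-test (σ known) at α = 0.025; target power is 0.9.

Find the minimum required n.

n = 253

Standardized effect: d = |μ₁ − μ₀| / σ = |118.4 − 114.4| / 19.6 = 0.2041
For power 0.9 need Φ(δ − z_{0.025}) = 0.9, so δ = z_{0.025} + z_{0.10} = 1.960 + 1.282 = 3.242.
δ = d·√n ⇒ n = (δ/d)² = (3.242 / 0.2041)² = 252.28.
Rounding up, n = 253.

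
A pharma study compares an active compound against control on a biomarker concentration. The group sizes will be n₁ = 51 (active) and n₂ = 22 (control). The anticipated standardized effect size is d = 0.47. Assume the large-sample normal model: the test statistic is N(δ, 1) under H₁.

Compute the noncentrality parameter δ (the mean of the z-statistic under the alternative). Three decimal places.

The noncentrality parameter scales effect size by the design's sample-size factor: δ = d / √(1/n₁ + 1/n₂) = 0.47 / √(1/51 + 1/22) = 1.8426

δ ≈ 1.843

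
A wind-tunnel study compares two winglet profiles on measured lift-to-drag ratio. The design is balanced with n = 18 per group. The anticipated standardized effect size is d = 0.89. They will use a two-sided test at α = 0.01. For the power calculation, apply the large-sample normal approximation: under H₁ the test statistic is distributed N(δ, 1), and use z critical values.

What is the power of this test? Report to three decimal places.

Noncentrality parameter: δ = d·√(n/2) = 0.89 × √(18/2) = 2.6700
Two-sided α = 0.01 → critical value z_{0.005} = 2.576.
Power = Φ(δ − 2.576) + Φ(−δ − 2.576) = Φ(0.094) + Φ(-5.246) = 0.5375 + 0.0000 = 0.5375.

Power ≈ 0.538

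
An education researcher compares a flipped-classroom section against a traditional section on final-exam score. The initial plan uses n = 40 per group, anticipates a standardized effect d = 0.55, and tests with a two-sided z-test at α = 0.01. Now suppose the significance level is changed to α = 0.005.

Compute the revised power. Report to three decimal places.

Power ≈ 0.364

δ = d·√(n/2) = 0.55 × √(40/2) = 2.4597 (unchanged). New critical value: z_{0.0025} = 2.807.
Revised power = Φ(δ − 2.807) + Φ(−δ − 2.807) = Φ(-0.347) + Φ(-5.267) = 0.3642 + 0.0000 = 0.3642.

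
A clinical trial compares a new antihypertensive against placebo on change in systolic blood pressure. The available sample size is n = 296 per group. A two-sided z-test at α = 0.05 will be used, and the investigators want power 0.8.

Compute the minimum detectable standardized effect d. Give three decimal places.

d ≈ 0.230

Required noncentrality: δ = z_{0.025} + z_{0.20} = 1.960 + 0.842 = 2.802.
(The second rejection-region term Φ(−δ − z_{α/2}) is negligible and dropped.)
δ = d·√(n/2) ⇒ d = δ/√(n/2) = 2.802/√(296/2) = 0.2303.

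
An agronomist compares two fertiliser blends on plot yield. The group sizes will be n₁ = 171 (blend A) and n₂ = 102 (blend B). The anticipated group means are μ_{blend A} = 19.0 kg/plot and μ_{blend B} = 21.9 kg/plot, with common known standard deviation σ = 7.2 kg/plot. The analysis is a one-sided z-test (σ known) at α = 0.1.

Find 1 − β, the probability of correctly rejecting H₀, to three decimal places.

Standardized effect: d = |μ_{blend A} − μ_{blend B}| / σ = |19.0 − 21.9| / 7.2 = 0.4028
Noncentrality parameter: δ = d / √(1/n₁ + 1/n₂) = 0.4028 / √(1/171 + 1/102) = 3.2195
Critical value for a one-sided test at α = 0.1: z_α = 1.282.
Power = Φ(δ − 1.282) = Φ(1.938) = 0.9737.

Power ≈ 0.974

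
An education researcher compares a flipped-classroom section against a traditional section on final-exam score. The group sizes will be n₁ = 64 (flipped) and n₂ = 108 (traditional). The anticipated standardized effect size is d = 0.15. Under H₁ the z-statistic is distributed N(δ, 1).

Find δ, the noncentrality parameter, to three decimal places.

The noncentrality parameter scales effect size by the design's sample-size factor: δ = d / √(1/n₁ + 1/n₂) = 0.15 / √(1/64 + 1/108) = 0.9509

δ ≈ 0.951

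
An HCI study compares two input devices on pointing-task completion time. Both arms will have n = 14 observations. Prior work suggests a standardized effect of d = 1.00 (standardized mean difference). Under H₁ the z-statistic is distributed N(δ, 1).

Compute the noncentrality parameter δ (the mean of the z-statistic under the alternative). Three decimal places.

δ ≈ 2.646

δ = d·√(n/2) = 1.00 × √(14/2) = 2.6458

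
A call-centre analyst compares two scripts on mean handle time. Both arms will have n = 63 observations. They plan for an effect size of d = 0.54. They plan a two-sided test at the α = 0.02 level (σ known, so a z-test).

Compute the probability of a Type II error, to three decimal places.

Noncentrality parameter: δ = d·√(n/2) = 0.54 × √(63/2) = 3.0307
Two-sided α = 0.02 → critical value z_{0.01} = 2.326.
Power = Φ(δ − 2.326) + Φ(−δ − 2.326) = Φ(0.704) + Φ(-5.357) = 0.7594 + 0.0000 = 0.7594.
Type II error: β = 1 − power = 1 − 0.7594 = 0.2406.

β ≈ 0.241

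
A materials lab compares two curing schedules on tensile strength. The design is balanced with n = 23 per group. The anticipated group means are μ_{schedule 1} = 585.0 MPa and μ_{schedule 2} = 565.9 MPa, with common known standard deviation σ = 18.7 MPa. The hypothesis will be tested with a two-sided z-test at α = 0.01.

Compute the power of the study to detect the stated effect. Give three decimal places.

Standardized effect: d = |μ_{schedule 1} − μ_{schedule 2}| / σ = |585.0 − 565.9| / 18.7 = 1.0214
Noncentrality parameter: δ = d·√(n/2) = 1.0214 × √(23/2) = 3.4637
Critical value for a two-sided test at α = 0.01: z_{α/2} = 2.576.
Power = Φ(δ − 2.576) + Φ(−δ − 2.576) = Φ(0.888) + Φ(-6.040) = 0.8127 + 0.0000 = 0.8127.

Power ≈ 0.813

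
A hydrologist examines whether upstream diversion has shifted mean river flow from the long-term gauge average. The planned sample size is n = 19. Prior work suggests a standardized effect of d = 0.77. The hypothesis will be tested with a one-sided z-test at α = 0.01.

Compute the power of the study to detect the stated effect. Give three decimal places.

Power ≈ 0.848

Noncentrality parameter: δ = d·√n = 0.77 × √19 = 3.3564
One-sided α = 0.01 → critical value z_{0.01} = 2.326.
Power = Φ(δ − 2.326) = Φ(1.030) = 0.8485.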